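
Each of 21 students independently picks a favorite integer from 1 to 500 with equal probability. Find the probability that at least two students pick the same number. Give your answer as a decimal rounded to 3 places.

0.347

It's easier to compute the probability that all 21 are distinct.
P(all distinct) = 500/500 · 499/500 · ··· · 480/500 ≈ 0.653.
So the probability of at least one match is 1 − 0.653 = 0.347.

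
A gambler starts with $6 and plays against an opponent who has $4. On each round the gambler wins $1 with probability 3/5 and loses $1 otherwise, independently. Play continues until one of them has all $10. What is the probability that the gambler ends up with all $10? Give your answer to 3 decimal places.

Let r = q/p = (2/5)/(3/5) = 2/3. The recurrence P(i) = p·P(i+1) + q·P(i−1) with P(0)=0, P(10)=1 gives P(i) = (1 − r^i)/(1 − r^10).
P(6) = (1 − (2/3)^6) / (1 − (2/3)^10) = 10773/11605 ≈ 0.928.

0.928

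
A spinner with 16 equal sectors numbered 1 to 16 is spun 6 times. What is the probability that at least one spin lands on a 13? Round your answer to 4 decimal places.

P(no spin lands on a 13) = (15/16)^6 ≈ 0.6789.
P(at least one) = 1 − 0.6789 = 0.3211.

0.3211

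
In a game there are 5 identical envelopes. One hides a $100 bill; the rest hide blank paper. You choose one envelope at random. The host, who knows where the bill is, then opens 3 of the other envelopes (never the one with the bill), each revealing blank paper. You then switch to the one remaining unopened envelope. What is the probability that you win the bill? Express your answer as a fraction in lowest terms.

Your original envelope holds the bill with probability 1/5, so the other 4 collectively hold it with probability 4/5.
The host can always find 3 empty envelopes to open, so the reveals don't change that 4/5; it is now spread over the 1 remaining unopened envelope.
P(win by switching) = (4/5) · (1/1) = 4/5.

4/5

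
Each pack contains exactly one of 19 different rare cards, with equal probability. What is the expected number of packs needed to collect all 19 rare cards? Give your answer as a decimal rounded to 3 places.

After i distinct types are collected, each trial gives a new one with probability (19−i)/19, so the expected wait for the next new type is 19/(19−i).
E = 19/19 + 19/18 + 19/17 + 19/16 + 19/15 + 19/14 + 19/13 + 19/12 + 19/11 + 19/10 + 19/9 + 19/8 + 19/7 + 19/6 + 19/5 + 19/4 + 19/3 + 19/2 + 19/1 = 275295799/4084080 ≈ 67.407.

67.407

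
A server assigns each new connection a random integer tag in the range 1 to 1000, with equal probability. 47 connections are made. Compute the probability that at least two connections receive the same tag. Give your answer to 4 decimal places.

It's easier to compute the probability that all 47 are distinct.
P(all distinct) = 1000/1000 · 999/1000 · ··· · 954/1000 ≈ 0.3335.
So the probability of at least one match is 1 − 0.3335 = 0.6665.

0.6665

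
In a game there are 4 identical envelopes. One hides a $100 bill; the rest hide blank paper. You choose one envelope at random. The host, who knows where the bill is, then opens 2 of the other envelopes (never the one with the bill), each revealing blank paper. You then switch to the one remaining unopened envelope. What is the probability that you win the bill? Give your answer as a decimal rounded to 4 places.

Your original envelope holds the bill with probability 1/4, so the other 3 collectively hold it with probability 3/4.
The host can always find 2 empty envelopes to open, so the reveals don't change that 3/4; it is now spread over the 1 remaining unopened envelope.
P(win by switching) = (3/4) · (1/1) = 3/4 ≈ 0.7500.

0.7500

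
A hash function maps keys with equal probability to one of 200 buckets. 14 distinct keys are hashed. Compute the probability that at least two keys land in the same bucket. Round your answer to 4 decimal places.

It's easier to compute the probability that all 14 are distinct.
P(all distinct) = 200/200 · 199/200 · ··· · 187/200 ≈ 0.6278.
So the probability of at least one match is 1 − 0.6278 = 0.3722.

0.3722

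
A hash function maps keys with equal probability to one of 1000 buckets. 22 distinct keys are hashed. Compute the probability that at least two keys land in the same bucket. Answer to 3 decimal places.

0.208

It's easier to compute the probability that all 22 are distinct.
P(all distinct) = 1000/1000 · 999/1000 · ··· · 979/1000 ≈ 0.792.
So the probability of at least one match is 1 − 0.792 = 0.208.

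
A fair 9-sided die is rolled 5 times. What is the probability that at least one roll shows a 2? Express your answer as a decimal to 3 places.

0.445

P(no roll shows a 2) = (8/9)^5 ≈ 0.555.
P(at least one) = 1 − 0.555 = 0.445.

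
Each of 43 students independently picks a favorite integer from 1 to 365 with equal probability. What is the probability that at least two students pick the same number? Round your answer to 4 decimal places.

0.9239

It's easier to compute the probability that all 43 are distinct.
P(all distinct) = 365/365 · 364/365 · ··· · 323/365 ≈ 0.0761.
So the probability of at least one match is 1 − 0.0761 = 0.9239.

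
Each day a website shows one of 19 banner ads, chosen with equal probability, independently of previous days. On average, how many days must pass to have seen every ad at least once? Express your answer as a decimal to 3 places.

After i distinct types are collected, each trial gives a new one with probability (19−i)/19, so the expected wait for the next new type is 19/(19−i).
E = 19/19 + 19/18 + 19/17 + 19/16 + 19/15 + 19/14 + 19/13 + 19/12 + 19/11 + 19/10 + 19/9 + 19/8 + 19/7 + 19/6 + 19/5 + 19/4 + 19/3 + 19/2 + 19/1 = 275295799/4084080 ≈ 67.407.

67.407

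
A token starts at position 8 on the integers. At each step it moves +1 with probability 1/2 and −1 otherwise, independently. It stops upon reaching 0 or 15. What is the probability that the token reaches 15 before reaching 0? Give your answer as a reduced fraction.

With a fair step, P(i) = ½P(i−1) + ½P(i+1) with P(0)=0, P(15)=1 has the linear solution P(i) = i/15.
P(8) = 8/15.

8/15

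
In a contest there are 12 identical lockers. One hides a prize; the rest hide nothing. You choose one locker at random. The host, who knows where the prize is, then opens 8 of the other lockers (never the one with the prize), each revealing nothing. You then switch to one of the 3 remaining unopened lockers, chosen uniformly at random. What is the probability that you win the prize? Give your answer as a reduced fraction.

11/36

Your original locker holds the prize with probability 1/12, so the other 11 collectively hold it with probability 11/12.
The host can always find 8 empty lockers to open, so the reveals don't change that 11/12; it is now spread over the 3 remaining unopened lockers.
P(win by switching) = (11/12) · (1/3) = 11/36.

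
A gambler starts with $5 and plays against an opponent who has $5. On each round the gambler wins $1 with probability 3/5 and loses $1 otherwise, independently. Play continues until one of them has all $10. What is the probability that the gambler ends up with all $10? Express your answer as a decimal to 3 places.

0.884

Let r = q/p = (2/5)/(3/5) = 2/3. The recurrence P(i) = p·P(i+1) + q·P(i−1) with P(0)=0, P(10)=1 gives P(i) = (1 − r^i)/(1 − r^10).
P(5) = (1 − (2/3)^5) / (1 − (2/3)^10) = 243/275 ≈ 0.884.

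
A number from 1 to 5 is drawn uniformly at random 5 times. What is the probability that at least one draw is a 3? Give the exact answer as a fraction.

P(no draw is a 3) = (4/5)^5 = 1024/3125.
P(at least one) = 1 − 1024/3125 = 2101/3125.

2101/3125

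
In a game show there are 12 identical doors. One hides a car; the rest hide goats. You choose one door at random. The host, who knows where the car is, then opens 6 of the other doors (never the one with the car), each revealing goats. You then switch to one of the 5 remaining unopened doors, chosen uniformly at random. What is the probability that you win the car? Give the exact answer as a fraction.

11/60

Your original door holds the car with probability 1/12, so the other 11 collectively hold it with probability 11/12.
The host can always find 6 empty doors to open, so the reveals don't change that 11/12; it is now spread over the 5 remaining unopened doors.
P(win by switching) = (11/12) · (1/5) = 11/60.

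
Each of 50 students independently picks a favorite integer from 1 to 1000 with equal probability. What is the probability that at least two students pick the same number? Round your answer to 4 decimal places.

It's easier to compute the probability that all 50 are distinct.
P(all distinct) = 1000/1000 · 999/1000 · ··· · 951/1000 ≈ 0.2877.
So the probability of at least one match is 1 − 0.2877 = 0.7123.

0.7123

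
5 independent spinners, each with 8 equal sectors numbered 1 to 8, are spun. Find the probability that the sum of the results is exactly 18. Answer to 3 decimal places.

0.053

There are 8^5 = 32768 equally likely outcomes.
The number of ordered 5-tuples from {1,…,8} summing to 18 is 1750.
P(sum = 18) = 1750/32768 = 875/16384 ≈ 0.053.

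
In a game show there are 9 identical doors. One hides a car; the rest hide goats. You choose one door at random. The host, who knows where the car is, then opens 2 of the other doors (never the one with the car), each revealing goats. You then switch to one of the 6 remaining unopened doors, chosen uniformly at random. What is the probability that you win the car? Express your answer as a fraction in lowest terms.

Your original door holds the car with probability 1/9, so the other 8 collectively hold it with probability 8/9.
The host can always find 2 empty doors to open, so the reveals don't change that 8/9; it is now spread over the 6 remaining unopened doors.
P(win by switching) = (8/9) · (1/6) = 4/27.

4/27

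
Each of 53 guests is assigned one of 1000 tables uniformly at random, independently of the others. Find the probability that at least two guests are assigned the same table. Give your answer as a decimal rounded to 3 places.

0.754

It's easier to compute the probability that all 53 are distinct.
P(all distinct) = 1000/1000 · 999/1000 · ··· · 948/1000 ≈ 0.246.
So the probability of at least one match is 1 − 0.246 = 0.754.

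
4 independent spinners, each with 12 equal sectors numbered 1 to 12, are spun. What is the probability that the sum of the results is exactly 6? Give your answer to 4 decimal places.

There are 12^4 = 20736 equally likely outcomes.
The number of ordered 4-tuples from {1,…,12} summing to 6 is 10.
P(sum = 6) = 10/20736 = 5/10368 ≈ 0.0005.

0.0005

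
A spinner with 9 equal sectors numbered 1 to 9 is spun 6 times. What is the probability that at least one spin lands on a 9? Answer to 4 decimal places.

0.5067

P(no spin lands on a 9) = (8/9)^6 ≈ 0.4933.
P(at least one) = 1 − 0.4933 = 0.5067.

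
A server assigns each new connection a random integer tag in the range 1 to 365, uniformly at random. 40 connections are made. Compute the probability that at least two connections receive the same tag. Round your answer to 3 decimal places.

It's easier to compute the probability that all 40 are distinct.
P(all distinct) = 365/365 · 364/365 · ··· · 326/365 ≈ 0.109.
So the probability of at least one match is 1 − 0.109 = 0.891.

0.891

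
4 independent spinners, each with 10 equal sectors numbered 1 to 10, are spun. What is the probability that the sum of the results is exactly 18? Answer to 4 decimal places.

0.0540

There are 10^4 = 10000 equally likely outcomes.
The number of ordered 4-tuples from {1,…,10} summing to 18 is 540.
P(sum = 18) = 540/10000 = 27/500 ≈ 0.0540.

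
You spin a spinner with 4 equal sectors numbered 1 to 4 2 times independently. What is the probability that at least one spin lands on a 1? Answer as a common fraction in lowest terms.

7/16

P(no spin lands on a 1) = (3/4)^2 = 9/16.
P(at least one) = 1 − 9/16 = 7/16.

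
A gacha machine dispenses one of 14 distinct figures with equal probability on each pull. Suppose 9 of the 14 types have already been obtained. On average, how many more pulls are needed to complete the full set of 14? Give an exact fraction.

Starting from 9 distinct types, each trial gives a new one with probability (14−i)/14 when i types are held, so the wait for the next new type is 14/(14−i).
E = 14/5 + 14/4 + 14/3 + 14/2 + 14/1 = 959/30.

959/30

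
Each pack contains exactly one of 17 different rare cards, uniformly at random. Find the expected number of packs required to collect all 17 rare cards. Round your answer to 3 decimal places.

After i distinct types are collected, each trial gives a new one with probability (17−i)/17, so the expected wait for the next new type is 17/(17−i).
E = 17/17 + 17/16 + 17/15 + 17/14 + 17/13 + 17/12 + 17/11 + 17/10 + 17/9 + 17/8 + 17/7 + 17/6 + 17/5 + 17/4 + 17/3 + 17/2 + 17/1 = 42142223/720720 ≈ 58.472.

58.472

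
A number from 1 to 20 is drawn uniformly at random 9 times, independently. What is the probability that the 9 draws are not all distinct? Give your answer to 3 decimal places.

0.881

P(all 9 different) = 20/20 · 19/20 · ··· · 12/20 ≈ 0.119.
P(at least two equal) = 1 − 0.119 = 0.881.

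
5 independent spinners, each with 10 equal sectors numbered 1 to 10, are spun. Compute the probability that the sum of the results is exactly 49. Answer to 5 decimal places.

There are 10^5 = 100000 equally likely outcomes.
The number of ordered 5-tuples from {1,…,10} summing to 49 is 5.
P(sum = 49) = 5/100000 = 1/20000 ≈ 0.00005.

0.00005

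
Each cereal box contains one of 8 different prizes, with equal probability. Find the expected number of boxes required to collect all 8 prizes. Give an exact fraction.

After i distinct types are collected, each trial gives a new one with probability (8−i)/8, so the expected wait for the next new type is 8/(8−i).
E = 8/8 + 8/7 + 8/6 + 8/5 + 8/4 + 8/3 + 8/2 + 8/1 = 761/35.

761/35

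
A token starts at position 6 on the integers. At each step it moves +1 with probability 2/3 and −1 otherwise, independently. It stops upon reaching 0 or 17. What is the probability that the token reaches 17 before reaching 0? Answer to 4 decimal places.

0.9844

Let r = q/p = (1/3)/(2/3) = 1/2. The recurrence P(i) = p·P(i+1) + q·P(i−1) with P(0)=0, P(17)=1 gives P(i) = (1 − r^i)/(1 − r^17).
P(6) = (1 − (1/2)^6) / (1 − (1/2)^17) = 129024/131071 ≈ 0.9844.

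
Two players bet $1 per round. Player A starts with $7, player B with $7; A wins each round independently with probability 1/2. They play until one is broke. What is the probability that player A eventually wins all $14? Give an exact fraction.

1/2

With a fair step, P(i) = ½P(i−1) + ½P(i+1) with P(0)=0, P(14)=1 has the linear solution P(i) = i/14.
P(7) = 7/14 = 1/2.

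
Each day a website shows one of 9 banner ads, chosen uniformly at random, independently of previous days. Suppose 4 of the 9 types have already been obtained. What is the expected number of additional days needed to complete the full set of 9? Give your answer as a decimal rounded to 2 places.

20.55

Starting from 4 distinct types, each trial gives a new one with probability (9−i)/9 when i types are held, so the wait for the next new type is 9/(9−i).
E = 9/5 + 9/4 + 9/3 + 9/2 + 9/1 = 411/20 ≈ 20.55.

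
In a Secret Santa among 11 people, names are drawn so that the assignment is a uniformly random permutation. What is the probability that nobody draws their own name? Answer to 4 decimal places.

This is the derangement probability: permutations of 11 with no fixed point.
D(11) = 11! · (1 − 1/1! + 1/2! − ··· + (−1)^11/11!) = 14684570.
P = 14684570/39916800 = 1468457/3991680 ≈ 0.3679.

0.3679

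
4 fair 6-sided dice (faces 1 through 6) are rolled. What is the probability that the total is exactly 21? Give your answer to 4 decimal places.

0.0154

There are 6^4 = 1296 equally likely outcomes.
The number of ordered 4-tuples from {1,…,6} summing to 21 is 20.
P(sum = 21) = 20/1296 = 5/324 ≈ 0.0154.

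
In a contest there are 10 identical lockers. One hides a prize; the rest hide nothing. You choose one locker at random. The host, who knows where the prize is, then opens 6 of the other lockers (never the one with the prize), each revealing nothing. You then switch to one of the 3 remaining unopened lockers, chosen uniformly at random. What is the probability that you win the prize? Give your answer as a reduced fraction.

3/10

Your original locker holds the prize with probability 1/10, so the other 9 collectively hold it with probability 9/10.
The host can always find 6 empty lockers to open, so the reveals don't change that 9/10; it is now spread over the 3 remaining unopened lockers.
P(win by switching) = (9/10) · (1/3) = 3/10.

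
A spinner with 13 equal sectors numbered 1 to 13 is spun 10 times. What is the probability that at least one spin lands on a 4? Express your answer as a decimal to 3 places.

P(no spin lands on a 4) = (12/13)^10 ≈ 0.449.
P(at least one) = 1 − 0.449 = 0.551.

0.551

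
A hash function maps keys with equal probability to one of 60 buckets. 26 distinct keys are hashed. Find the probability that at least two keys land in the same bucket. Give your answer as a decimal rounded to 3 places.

0.998

It's easier to compute the probability that all 26 are distinct.
P(all distinct) = 60/60 · 59/60 · ··· · 35/60 ≈ 0.002.
So the probability of at least one match is 1 − 0.002 = 0.998.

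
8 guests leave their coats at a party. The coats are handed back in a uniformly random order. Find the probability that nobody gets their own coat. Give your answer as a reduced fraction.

2119/5760

This is the derangement probability: permutations of 8 with no fixed point.
D(8) = 8! · (1 − 1/1! + 1/2! − ··· + (−1)^8/8!) = 14833.
P = 14833/40320 = 2119/5760.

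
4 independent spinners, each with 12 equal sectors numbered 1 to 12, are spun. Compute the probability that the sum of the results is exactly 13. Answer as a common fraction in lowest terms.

There are 12^4 = 20736 equally likely outcomes.
The number of ordered 4-tuples from {1,…,12} summing to 13 is 220.
P(sum = 13) = 220/20736 = 55/5184.

55/5184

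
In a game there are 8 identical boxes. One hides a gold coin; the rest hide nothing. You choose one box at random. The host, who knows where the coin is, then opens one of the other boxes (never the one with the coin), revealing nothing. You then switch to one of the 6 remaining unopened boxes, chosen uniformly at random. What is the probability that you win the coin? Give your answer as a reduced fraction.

7/48

Your original box holds the coin with probability 1/8, so the other 7 collectively hold it with probability 7/8.
The host can always find an empty box to open, so this doesn't change that 7/8; it is now spread over the 6 remaining unopened boxes.
P(win by switching) = (7/8) · (1/6) = 7/48.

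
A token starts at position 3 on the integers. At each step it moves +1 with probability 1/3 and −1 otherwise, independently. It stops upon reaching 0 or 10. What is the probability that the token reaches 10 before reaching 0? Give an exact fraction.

Let r = q/p = (2/3)/(1/3) = 2. The recurrence P(i) = p·P(i+1) + q·P(i−1) with P(0)=0, P(10)=1 gives P(i) = (1 − r^i)/(1 − r^10).
P(3) = (1 − (2)^3) / (1 − (2)^10) = 7/1023.

7/1023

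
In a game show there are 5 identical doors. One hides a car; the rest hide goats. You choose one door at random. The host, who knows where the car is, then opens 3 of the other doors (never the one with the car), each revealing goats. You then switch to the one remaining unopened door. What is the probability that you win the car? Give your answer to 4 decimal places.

0.8000

Your original door holds the car with probability 1/5, so the other 4 collectively hold it with probability 4/5.
The host can always find 3 empty doors to open, so the reveals don't change that 4/5; it is now spread over the 1 remaining unopened door.
P(win by switching) = (4/5) · (1/1) = 4/5 ≈ 0.8000.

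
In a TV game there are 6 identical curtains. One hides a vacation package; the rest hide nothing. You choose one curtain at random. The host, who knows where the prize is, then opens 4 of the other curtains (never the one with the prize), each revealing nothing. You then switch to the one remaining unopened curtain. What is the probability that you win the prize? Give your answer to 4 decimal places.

0.8333

Your original curtain holds the prize with probability 1/6, so the other 5 collectively hold it with probability 5/6.
The host can always find 4 empty curtains to open, so the reveals don't change that 5/6; it is now spread over the 1 remaining unopened curtain.
P(win by switching) = (5/6) · (1/1) = 5/6 ≈ 0.8333.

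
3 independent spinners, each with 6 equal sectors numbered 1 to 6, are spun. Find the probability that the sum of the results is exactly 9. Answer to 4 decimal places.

There are 6^3 = 216 equally likely outcomes.
The number of ordered 3-tuples from {1,…,6} summing to 9 is 25.
P(sum = 9) = 25/216 ≈ 0.1157.

0.1157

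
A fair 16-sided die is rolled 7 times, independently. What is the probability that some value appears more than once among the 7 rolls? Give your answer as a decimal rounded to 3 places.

0.785

P(all 7 different) = 16/16 · 15/16 · ··· · 10/16 ≈ 0.215.
P(at least two equal) = 1 − 0.215 = 0.785.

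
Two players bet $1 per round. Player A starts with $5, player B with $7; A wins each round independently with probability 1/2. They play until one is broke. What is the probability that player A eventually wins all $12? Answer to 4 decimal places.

With a fair step, P(i) = ½P(i−1) + ½P(i+1) with P(0)=0, P(12)=1 has the linear solution P(i) = i/12.
P(5) = 5/12 ≈ 0.4167.

0.4167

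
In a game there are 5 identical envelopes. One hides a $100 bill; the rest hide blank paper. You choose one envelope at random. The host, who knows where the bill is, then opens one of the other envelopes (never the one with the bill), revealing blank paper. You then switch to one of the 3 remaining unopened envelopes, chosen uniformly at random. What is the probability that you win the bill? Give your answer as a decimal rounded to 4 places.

Your original envelope holds the bill with probability 1/5, so the other 4 collectively hold it with probability 4/5.
The host can always find an empty envelope to open, so this doesn't change that 4/5; it is now spread over the 3 remaining unopened envelopes.
P(win by switching) = (4/5) · (1/3) = 4/15 ≈ 0.2667.

0.2667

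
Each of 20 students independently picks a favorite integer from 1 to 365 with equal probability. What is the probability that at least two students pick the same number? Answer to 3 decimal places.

It's easier to compute the probability that all 20 are distinct.
P(all distinct) = 365/365 · 364/365 · ··· · 346/365 ≈ 0.589.
So the probability of at least one match is 1 − 0.589 = 0.411.

0.411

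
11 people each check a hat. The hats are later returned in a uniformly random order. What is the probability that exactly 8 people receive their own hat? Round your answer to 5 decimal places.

Choose which 8 of the 11 are fixed: C(11,8) = 165 ways.
The remaining 3 must have no fixed point: D(3) = 2.
P = 165·2/39916800 = 1/120960 ≈ 0.00001.

0.00001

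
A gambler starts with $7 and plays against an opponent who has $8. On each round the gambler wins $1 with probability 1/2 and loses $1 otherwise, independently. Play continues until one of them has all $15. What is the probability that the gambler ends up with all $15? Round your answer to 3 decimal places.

0.467

With a fair step, P(i) = ½P(i−1) + ½P(i+1) with P(0)=0, P(15)=1 has the linear solution P(i) = i/15.
P(7) = 7/15 ≈ 0.467.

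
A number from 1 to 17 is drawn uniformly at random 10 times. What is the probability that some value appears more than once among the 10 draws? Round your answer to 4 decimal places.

P(all 10 different) = 17/17 · 16/17 · ··· · 8/17 ≈ 0.0350.
P(at least two equal) = 1 − 0.0350 = 0.9650.

0.9650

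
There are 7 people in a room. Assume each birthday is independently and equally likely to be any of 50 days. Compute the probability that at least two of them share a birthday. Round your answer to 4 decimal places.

It's easier to compute the probability that all 7 are distinct.
P(all distinct) = 50/50 · 49/50 · ··· · 44/50 ≈ 0.6444.
So the probability of at least one match is 1 − 0.6444 = 0.3556.

0.3556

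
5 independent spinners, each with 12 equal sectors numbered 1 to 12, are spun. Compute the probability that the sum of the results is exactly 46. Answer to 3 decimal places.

There are 12^5 = 248832 equally likely outcomes.
The number of ordered 5-tuples from {1,…,12} summing to 46 is 2985.
P(sum = 46) = 2985/248832 = 995/82944 ≈ 0.012.

0.012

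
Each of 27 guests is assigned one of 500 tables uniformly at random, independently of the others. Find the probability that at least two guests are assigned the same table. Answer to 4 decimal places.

It's easier to compute the probability that all 27 are distinct.
P(all distinct) = 500/500 · 499/500 · ··· · 474/500 ≈ 0.4893.
So the probability of at least one match is 1 − 0.4893 = 0.5107.

0.5107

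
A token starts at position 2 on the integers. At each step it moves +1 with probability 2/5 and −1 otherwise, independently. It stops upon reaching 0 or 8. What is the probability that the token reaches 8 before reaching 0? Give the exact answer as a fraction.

Let r = q/p = (3/5)/(2/5) = 3/2. The recurrence P(i) = p·P(i+1) + q·P(i−1) with P(0)=0, P(8)=1 gives P(i) = (1 − r^i)/(1 − r^8).
P(2) = (1 − (3/2)^2) / (1 − (3/2)^8) = 64/1261.

64/1261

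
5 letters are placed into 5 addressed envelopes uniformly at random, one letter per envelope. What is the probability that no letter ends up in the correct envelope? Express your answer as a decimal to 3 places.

This is the derangement probability: permutations of 5 with no fixed point.
D(5) = 5! · (1 − 1/1! + 1/2! − ··· + (−1)^5/5!) = 44.
P = 44/120 = 11/30 ≈ 0.367.

0.367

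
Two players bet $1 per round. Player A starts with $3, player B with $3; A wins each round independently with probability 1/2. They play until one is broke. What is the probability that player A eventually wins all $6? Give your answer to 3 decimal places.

0.500

With a fair step, P(i) = ½P(i−1) + ½P(i+1) with P(0)=0, P(6)=1 has the linear solution P(i) = i/6.
P(3) = 3/6 = 1/2 ≈ 0.500.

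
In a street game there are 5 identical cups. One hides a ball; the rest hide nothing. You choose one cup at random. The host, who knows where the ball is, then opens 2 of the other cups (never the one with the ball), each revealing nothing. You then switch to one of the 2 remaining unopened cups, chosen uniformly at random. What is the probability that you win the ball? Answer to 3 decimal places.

Your original cup holds the ball with probability 1/5, so the other 4 collectively hold it with probability 4/5.
The host can always find 2 empty cups to open, so the reveals don't change that 4/5; it is now spread over the 2 remaining unopened cups.
P(win by switching) = (4/5) · (1/2) = 2/5 ≈ 0.400.

0.400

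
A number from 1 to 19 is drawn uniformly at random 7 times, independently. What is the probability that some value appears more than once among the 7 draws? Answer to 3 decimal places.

0.716

P(all 7 different) = 19/19 · 18/19 · ··· · 13/19 ≈ 0.284.
P(at least two equal) = 1 − 0.284 = 0.716.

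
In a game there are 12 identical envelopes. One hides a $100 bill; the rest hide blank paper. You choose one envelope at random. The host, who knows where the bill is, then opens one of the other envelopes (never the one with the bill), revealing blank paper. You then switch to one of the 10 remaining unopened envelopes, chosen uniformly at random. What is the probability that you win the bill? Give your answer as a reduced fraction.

11/120

Your original envelope holds the bill with probability 1/12, so the other 11 collectively hold it with probability 11/12.
The host can always find an empty envelope to open, so this doesn't change that 11/12; it is now spread over the 10 remaining unopened envelopes.
P(win by switching) = (11/12) · (1/10) = 11/120.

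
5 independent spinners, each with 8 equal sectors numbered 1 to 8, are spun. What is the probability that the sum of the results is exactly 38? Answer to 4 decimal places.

0.0005

There are 8^5 = 32768 equally likely outcomes.
The number of ordered 5-tuples from {1,…,8} summing to 38 is 15.
P(sum = 38) = 15/32768 ≈ 0.0005.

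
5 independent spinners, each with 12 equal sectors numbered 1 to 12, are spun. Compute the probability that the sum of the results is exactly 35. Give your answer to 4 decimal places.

There are 12^5 = 248832 equally likely outcomes.
The number of ordered 5-tuples from {1,…,12} summing to 35 is 11901.
P(sum = 35) = 11901/248832 = 3967/82944 ≈ 0.0478.

0.0478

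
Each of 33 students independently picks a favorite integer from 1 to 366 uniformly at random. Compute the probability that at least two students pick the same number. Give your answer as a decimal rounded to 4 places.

It's easier to compute the probability that all 33 are distinct.
P(all distinct) = 366/366 · 365/366 · ··· · 334/366 ≈ 0.2260.
So the probability of at least one match is 1 − 0.2260 = 0.7740.

0.7740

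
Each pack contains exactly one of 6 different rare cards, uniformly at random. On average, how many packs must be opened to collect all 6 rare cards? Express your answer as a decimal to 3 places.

After i distinct types are collected, each trial gives a new one with probability (6−i)/6, so the expected wait for the next new type is 6/(6−i).
E = 6/6 + 6/5 + 6/4 + 6/3 + 6/2 + 6/1 = 147/10 ≈ 14.700.

14.700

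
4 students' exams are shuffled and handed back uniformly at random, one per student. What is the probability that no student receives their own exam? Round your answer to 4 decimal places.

This is the derangement probability: permutations of 4 with no fixed point.
D(4) = 4! · (1 − 1/1! + 1/2! − ··· + (−1)^4/4!) = 9.
P = 9/24 = 3/8 ≈ 0.3750.

0.3750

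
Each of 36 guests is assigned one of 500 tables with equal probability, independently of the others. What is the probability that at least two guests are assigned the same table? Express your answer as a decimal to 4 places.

It's easier to compute the probability that all 36 are distinct.
P(all distinct) = 500/500 · 499/500 · ··· · 465/500 ≈ 0.2750.
So the probability of at least one match is 1 − 0.2750 = 0.7250.

0.7250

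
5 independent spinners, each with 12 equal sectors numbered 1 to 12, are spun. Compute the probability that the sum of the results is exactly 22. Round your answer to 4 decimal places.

There are 12^5 = 248832 equally likely outcomes.
The number of ordered 5-tuples from {1,…,12} summing to 22 is 5355.
P(sum = 22) = 5355/248832 = 595/27648 ≈ 0.0215.

0.0215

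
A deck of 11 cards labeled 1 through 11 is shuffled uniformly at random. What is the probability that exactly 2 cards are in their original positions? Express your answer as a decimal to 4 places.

0.1839

Choose which 2 of the 11 are fixed: C(11,2) = 55 ways.
The remaining 9 must have no fixed point: D(9) = 133496.
P = 55·133496/39916800 = 16687/90720 ≈ 0.1839.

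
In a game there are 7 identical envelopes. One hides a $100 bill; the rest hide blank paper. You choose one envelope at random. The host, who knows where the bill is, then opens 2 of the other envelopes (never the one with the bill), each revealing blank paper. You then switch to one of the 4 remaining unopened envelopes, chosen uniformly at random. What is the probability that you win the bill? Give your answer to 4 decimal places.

0.2143

Your original envelope holds the bill with probability 1/7, so the other 6 collectively hold it with probability 6/7.
The host can always find 2 empty envelopes to open, so the reveals don't change that 6/7; it is now spread over the 4 remaining unopened envelopes.
P(win by switching) = (6/7) · (1/4) = 3/14 ≈ 0.2143.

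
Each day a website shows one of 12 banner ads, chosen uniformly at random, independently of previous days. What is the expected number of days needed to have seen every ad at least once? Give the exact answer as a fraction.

86021/2310

After i distinct types are collected, each trial gives a new one with probability (12−i)/12, so the expected wait for the next new type is 12/(12−i).
E = 12/12 + 12/11 + 12/10 + 12/9 + 12/8 + 12/7 + 12/6 + 12/5 + 12/4 + 12/3 + 12/2 + 12/1 = 86021/2310.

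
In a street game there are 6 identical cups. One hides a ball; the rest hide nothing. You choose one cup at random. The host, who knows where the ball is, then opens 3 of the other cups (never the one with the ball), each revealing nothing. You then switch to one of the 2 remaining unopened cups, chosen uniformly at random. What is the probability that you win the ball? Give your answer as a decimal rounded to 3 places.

Your original cup holds the ball with probability 1/6, so the other 5 collectively hold it with probability 5/6.
The host can always find 3 empty cups to open, so the reveals don't change that 5/6; it is now spread over the 2 remaining unopened cups.
P(win by switching) = (5/6) · (1/2) = 5/12 ≈ 0.417.

0.417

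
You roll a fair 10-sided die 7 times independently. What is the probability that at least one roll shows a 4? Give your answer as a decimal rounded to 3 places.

P(no roll shows a 4) = (9/10)^7 ≈ 0.478.
P(at least one) = 1 − 0.478 = 0.522.

0.522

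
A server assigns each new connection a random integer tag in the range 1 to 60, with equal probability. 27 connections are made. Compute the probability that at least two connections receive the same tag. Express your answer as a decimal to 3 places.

It's easier to compute the probability that all 27 are distinct.
P(all distinct) = 60/60 · 59/60 · ··· · 34/60 ≈ 0.001.
So the probability of at least one match is 1 − 0.001 = 0.999.

0.999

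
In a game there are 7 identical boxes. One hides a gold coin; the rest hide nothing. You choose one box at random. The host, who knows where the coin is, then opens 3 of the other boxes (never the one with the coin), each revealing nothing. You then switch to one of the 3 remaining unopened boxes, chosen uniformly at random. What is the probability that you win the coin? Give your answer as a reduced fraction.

2/7

Your original box holds the coin with probability 1/7, so the other 6 collectively hold it with probability 6/7.
The host can always find 3 empty boxes to open, so the reveals don't change that 6/7; it is now spread over the 3 remaining unopened boxes.
P(win by switching) = (6/7) · (1/3) = 2/7.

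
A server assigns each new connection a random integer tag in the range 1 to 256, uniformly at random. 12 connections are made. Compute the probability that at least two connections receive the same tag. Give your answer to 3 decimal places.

It's easier to compute the probability that all 12 are distinct.
P(all distinct) = 256/256 · 255/256 · ··· · 245/256 ≈ 0.770.
So the probability of at least one match is 1 − 0.770 = 0.230.

0.230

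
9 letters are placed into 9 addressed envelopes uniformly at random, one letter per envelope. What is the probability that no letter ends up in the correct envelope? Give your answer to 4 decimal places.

This is the derangement probability: permutations of 9 with no fixed point.
D(9) = 9! · (1 − 1/1! + 1/2! − ··· + (−1)^9/9!) = 133496.
P = 133496/362880 = 16687/45360 ≈ 0.3679.

0.3679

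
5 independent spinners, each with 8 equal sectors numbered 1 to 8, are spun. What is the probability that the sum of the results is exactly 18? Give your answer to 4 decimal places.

There are 8^5 = 32768 equally likely outcomes.
The number of ordered 5-tuples from {1,…,8} summing to 18 is 1750.
P(sum = 18) = 1750/32768 = 875/16384 ≈ 0.0534.

0.0534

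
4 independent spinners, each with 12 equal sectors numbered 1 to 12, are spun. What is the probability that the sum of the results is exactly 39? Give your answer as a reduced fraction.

There are 12^4 = 20736 equally likely outcomes.
The number of ordered 4-tuples from {1,…,12} summing to 39 is 220.
P(sum = 39) = 220/20736 = 55/5184.

55/5184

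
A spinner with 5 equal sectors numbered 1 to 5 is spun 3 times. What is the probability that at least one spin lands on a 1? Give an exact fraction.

61/125

P(no spin lands on a 1) = (4/5)^3 = 64/125.
P(at least one) = 1 − 64/125 = 61/125.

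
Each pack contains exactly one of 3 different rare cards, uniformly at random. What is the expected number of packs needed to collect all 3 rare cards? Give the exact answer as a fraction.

After i distinct types are collected, each trial gives a new one with probability (3−i)/3, so the expected wait for the next new type is 3/(3−i).
E = 3/3 + 3/2 + 3/1 = 11/2.

11/2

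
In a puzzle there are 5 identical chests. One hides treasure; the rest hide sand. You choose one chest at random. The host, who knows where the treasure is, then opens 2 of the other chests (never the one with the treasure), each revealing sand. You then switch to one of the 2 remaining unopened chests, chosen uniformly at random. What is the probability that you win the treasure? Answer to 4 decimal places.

Your original chest holds the treasure with probability 1/5, so the other 4 collectively hold it with probability 4/5.
The host can always find 2 empty chests to open, so the reveals don't change that 4/5; it is now spread over the 2 remaining unopened chests.
P(win by switching) = (4/5) · (1/2) = 2/5 ≈ 0.4000.

0.4000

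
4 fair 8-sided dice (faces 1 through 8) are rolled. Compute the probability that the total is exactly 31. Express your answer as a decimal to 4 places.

0.0010

There are 8^4 = 4096 equally likely outcomes.
The number of ordered 4-tuples from {1,…,8} summing to 31 is 4.
P(sum = 31) = 4/4096 = 1/1024 ≈ 0.0010.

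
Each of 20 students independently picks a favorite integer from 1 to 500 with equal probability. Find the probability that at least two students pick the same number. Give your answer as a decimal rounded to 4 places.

It's easier to compute the probability that all 20 are distinct.
P(all distinct) = 500/500 · 499/500 · ··· · 481/500 ≈ 0.6804.
So the probability of at least one match is 1 − 0.6804 = 0.3196.

0.3196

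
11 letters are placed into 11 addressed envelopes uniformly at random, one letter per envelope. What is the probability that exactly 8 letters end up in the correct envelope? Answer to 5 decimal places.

Choose which 8 of the 11 are fixed: C(11,8) = 165 ways.
The remaining 3 must have no fixed point: D(3) = 2.
P = 165·2/39916800 = 1/120960 ≈ 0.00001.

0.00001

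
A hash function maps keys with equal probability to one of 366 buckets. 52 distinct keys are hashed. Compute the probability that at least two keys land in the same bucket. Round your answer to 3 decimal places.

It's easier to compute the probability that all 52 are distinct.
P(all distinct) = 366/366 · 365/366 · ··· · 315/366 ≈ 0.022.
So the probability of at least one match is 1 − 0.022 = 0.978.

0.978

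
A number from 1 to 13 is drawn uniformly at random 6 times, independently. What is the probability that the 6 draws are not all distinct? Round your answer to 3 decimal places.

0.744

P(all 6 different) = 13/13 · 12/13 · ··· · 8/13 ≈ 0.256.
P(at least two equal) = 1 − 0.256 = 0.744.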